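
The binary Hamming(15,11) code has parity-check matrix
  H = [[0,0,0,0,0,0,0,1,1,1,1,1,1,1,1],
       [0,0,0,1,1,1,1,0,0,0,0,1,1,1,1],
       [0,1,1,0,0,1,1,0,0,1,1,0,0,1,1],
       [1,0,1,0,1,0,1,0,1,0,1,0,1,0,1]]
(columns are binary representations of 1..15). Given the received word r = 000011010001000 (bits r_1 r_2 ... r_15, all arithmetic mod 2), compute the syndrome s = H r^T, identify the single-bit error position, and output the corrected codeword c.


s = (0, 1, 1, 1)^T, error position = 7, corrected codeword c = 000011110001000

Compute s = H r^T mod 2 one row at a time:
  s_1 = 1 + 0 + 0 + 0 + 1 + 0 + 0 + 0 = 2 ≡ 0 (mod 2).
  s_2 = 0 + 1 + 1 + 0 + 1 + 0 + 0 + 0 = 3 ≡ 1 (mod 2).
  s_3 = 0 + 0 + 1 + 0 + 0 + 0 + 0 + 0 = 1 ≡ 1 (mod 2).
  s_4 = 0 + 0 + 1 + 0 + 0 + 0 + 0 + 0 = 1 ≡ 1 (mod 2).
s = (0, 1, 1, 1)^T — this equals column 7 of H (binary 0111), so error is at position 7.
Correct: flip bit 7 of r = 000011010001000 to get c = 000011110001000.


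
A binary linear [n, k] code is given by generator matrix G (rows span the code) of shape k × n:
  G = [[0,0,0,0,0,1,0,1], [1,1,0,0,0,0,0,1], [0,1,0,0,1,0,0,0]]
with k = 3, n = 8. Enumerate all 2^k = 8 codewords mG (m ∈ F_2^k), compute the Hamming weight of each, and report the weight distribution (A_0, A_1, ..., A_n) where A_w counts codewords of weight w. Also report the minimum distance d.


Weight distribution: A_0 = 1, A_2 = 2, A_3 = 4, A_4 = 1. Minimum distance d = 2.

Enumerate all 2^3 = 8 messages m ∈ F_2^3.
For each, compute codeword c = mG in F_2^8, then tally its weight.
  m = 000 → c = 00000000, weight = 0.
  m = 100 → c = 00000101, weight = 2.
  m = 010 → c = 11000001, weight = 3.
  m = 110 → c = 11000100, weight = 3.
  m = 001 → c = 01001000, weight = 2.
  m = 101 → c = 01001101, weight = 4.
  m = 011 → c = 10001001, weight = 3.
  m = 111 → c = 10001100, weight = 3.
Tally weights:
  weight 0: 1 codewords.
  weight 2: 2 codewords.
  weight 3: 4 codewords.
  weight 4: 1 codewords.
Minimum distance d = smallest w > 0 with A_w > 0 = 2.
Sanity: Σ A_w = 8 = 2^3 = 8 ✓.


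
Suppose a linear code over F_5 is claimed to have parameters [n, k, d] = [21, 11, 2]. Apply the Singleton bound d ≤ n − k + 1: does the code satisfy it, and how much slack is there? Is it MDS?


Singleton RHS = n − k + 1 = 11, slack = 9, bound satisfied, not MDS.

Singleton bound: d ≤ n − k + 1.
Here n = 21, k = 11, so n − k + 1 = 11.
Given d = 2, check d ≤ 11: YES.
Slack = (n − k + 1) − d = 9.
The code is NOT MDS (slack = 9 > 0).
Description: the claimed parameters are [21, 11, 2]_5; such a code would be non-MDS.


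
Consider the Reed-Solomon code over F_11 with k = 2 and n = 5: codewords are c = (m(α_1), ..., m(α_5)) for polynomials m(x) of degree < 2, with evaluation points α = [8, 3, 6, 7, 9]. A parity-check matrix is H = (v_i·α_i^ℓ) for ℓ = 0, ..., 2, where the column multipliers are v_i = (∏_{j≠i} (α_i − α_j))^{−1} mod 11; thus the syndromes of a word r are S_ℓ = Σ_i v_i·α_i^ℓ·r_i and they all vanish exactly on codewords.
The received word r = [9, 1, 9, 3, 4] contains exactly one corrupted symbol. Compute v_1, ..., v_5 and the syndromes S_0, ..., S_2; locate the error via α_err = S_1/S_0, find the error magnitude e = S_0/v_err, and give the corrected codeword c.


S = (3, 7, 9), error at position 3, error magnitude e = 1, c = [9, 1, 8, 3, 4].

Step 1: column multipliers v_i = (∏_{j≠i}(α_i − α_j))^{−1} mod 11.
  i = 1 (α = 8): (8−3)(8−6)(8−7)(8−9) = 5·2·1·(−1) = −10 ≡ 1, so v_1 = 1^{−1} = 1 (mod 11).
  i = 2 (α = 3): (3−8)(3−6)(3−7)(3−9) = (−5)·(−3)·(−4)·(−6) = 360 ≡ 8, so v_2 = 8^{−1} = 7 (mod 11).
  i = 3 (α = 6): (6−8)(6−3)(6−7)(6−9) = (−2)·3·(−1)·(−3) = −18 ≡ 4, so v_3 = 4^{−1} = 3 (mod 11).
  i = 4 (α = 7): (7−8)(7−3)(7−6)(7−9) = (−1)·4·1·(−2) = 8 ≡ 8, so v_4 = 8^{−1} = 7 (mod 11).
  i = 5 (α = 9): (9−8)(9−3)(9−6)(9−7) = 1·6·3·2 = 36 ≡ 3, so v_5 = 3^{−1} = 4 (mod 11).
  v = [1, 7, 3, 7, 4].
Step 2: syndromes of r = [9, 1, 9, 3, 4] (all sums mod 11).
  S_0 = Σ v_i r_i = 1·9 + 7·1 + 3·9 + 7·3 + 4·4 = 80 ≡ 3.
  S_1 = Σ v_i α_i r_i = 1·8·9 + 7·3·1 + 3·6·9 + 7·7·3 + 4·9·4 = 546 ≡ 7.
  α_i^2 mod 11 = [9, 9, 3, 5, 4].
  S_2 = Σ v_i α_i^2 r_i = 1·9·9 + 7·9·1 + 3·3·9 + 7·5·3 + 4·4·4 = 394 ≡ 9.
  S = (3, 7, 9) ≠ 0, so r is not a codeword (an error is present).
Step 3: locate the error. For a single error e at position i, S_ℓ = v_i·e·α_i^ℓ, so α_err = S_1/S_0.
  S_0^{−1} = 3^{−1} = 4 (mod 11), so α_err = 7·4 = 28 ≡ 6 = α_3. Error position i = 3.
  Consistency check: S_2/S_1 = 9·8 = 72 ≡ 6 = α_err ✓ (single-error assumption holds).
Step 4: error magnitude e = S_0/v_3 = S_0·∏_{j≠3}(α_3 − α_j) = 3·4 = 12 ≡ 1 (mod 11).
Step 5: correct position 3: c_3 = r_3 − e = 9 − 1 ≡ 8 (mod 11). Hence c = [9, 1, 8, 3, 4].
  Check: interpolating c through the α_i gives m(x) = 5 + 6·x (degree < 2) with m(α_i) = c_i for every i, so c is indeed a codeword.


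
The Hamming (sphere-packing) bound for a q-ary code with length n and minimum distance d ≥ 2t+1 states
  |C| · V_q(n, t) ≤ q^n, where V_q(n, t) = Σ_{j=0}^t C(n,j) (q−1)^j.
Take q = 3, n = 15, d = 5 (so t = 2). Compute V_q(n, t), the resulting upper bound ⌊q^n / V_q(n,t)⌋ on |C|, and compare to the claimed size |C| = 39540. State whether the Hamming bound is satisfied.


V_q(n, t) = 451, q^n = 14348907, Hamming bound = 31815, |C| = 39540 > bound (violated).

Step 1: Compute V_q(n, t) = Σ_{j=0}^2 C(n, j) (q−1)^j.
  j = 0: C(15,0)·(2)^0 = 1·1 = 1.
  j = 1: C(15,1)·(2)^1 = 15·2 = 30.
  j = 2: C(15,2)·(2)^2 = 105·4 = 420.
  V_q(n, t) = 1 + 30 + 420 = 451.
Step 2: q^n = 3^15 = 14348907.
Step 3: Hamming bound ⌊q^n / V_q(n,t)⌋ = ⌊14348907/451⌋ = 31815.
Step 4: Compare |C| = 39540 to 31815: violated.
The claimed |C| lies above the Hamming bound, so no 3-ary code of length 15 with d ≥ 5 can have 39540 codewords.


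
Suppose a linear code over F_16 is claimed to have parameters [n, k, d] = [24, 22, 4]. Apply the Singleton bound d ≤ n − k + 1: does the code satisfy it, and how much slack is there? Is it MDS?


Singleton RHS = n − k + 1 = 3, slack = -1, bound violated (no such code; not MDS).

Singleton bound: d ≤ n − k + 1.
Here n = 24, k = 22, so n − k + 1 = 3.
Given d = 4, check d ≤ 3: NO.
Slack = (n − k + 1) − d = -1.
The slack is negative: d = 4 exceeds n − k + 1 = 3 by 1, so the Singleton bound is violated and no linear [24, 22, 4]_16 code can exist. In particular it is not MDS (MDS requires d = n − k + 1 exactly).
Description: the claimed parameters are [24, 22, 4]_16; such a code would be impossible (violates the Singleton bound).


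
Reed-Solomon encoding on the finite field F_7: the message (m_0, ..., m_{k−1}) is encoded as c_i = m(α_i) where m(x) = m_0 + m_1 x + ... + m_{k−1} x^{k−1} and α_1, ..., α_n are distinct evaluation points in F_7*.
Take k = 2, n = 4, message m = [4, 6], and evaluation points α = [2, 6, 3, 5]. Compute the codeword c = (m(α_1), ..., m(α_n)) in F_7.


c = [2, 5, 1, 6]

Message polynomial: m(x) = 4 + 6·x (mod 7).
For each evaluation point α_i, compute m(α_i) mod 7:
  α_1 = 2: Horner steps 6 → 2, so m(2) = 2.
  α_2 = 6: Horner steps 6 → 5, so m(6) = 5.
  α_3 = 3: Horner steps 6 → 1, so m(3) = 1.
  α_4 = 5: Horner steps 6 → 6, so m(5) = 6.
Codeword c = [2, 5, 1, 6] ∈ F_7^4.


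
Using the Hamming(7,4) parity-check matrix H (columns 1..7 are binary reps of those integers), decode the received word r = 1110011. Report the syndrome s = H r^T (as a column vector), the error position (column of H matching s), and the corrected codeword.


s = (0, 0, 1)^T, error position = 1, corrected codeword c = 0110011

Compute s = H r^T mod 2 one row at a time:
  s_1 = 0 + 0 + 1 + 1 = 2 ≡ 0 (mod 2).
  s_2 = 1 + 1 + 1 + 1 = 4 ≡ 0 (mod 2).
  s_3 = 1 + 1 + 0 + 1 = 3 ≡ 1 (mod 2).
s = (0, 0, 1)^T — this equals column 1 of H (binary 001), so error is at position 1.
Correct: flip bit 1 of r = 1110011 to get c = 0110011.


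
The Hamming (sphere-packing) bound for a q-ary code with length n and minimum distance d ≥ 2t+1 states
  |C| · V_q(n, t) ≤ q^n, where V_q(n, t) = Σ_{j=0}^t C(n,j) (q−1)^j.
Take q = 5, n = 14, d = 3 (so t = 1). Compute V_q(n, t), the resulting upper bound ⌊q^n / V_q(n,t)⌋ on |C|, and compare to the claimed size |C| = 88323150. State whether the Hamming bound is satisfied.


V_q(n, t) = 57, q^n = 6103515625, Hamming bound = 107079221, |C| = 88323150 ≤ bound (satisfied).

Step 1: Compute V_q(n, t) = Σ_{j=0}^1 C(n, j) (q−1)^j.
  j = 0: C(14,0)·(4)^0 = 1·1 = 1.
  j = 1: C(14,1)·(4)^1 = 14·4 = 56.
  V_q(n, t) = 1 + 56 = 57.
Step 2: q^n = 5^14 = 6103515625.
Step 3: Hamming bound ⌊q^n / V_q(n,t)⌋ = ⌊6103515625/57⌋ = 107079221.
Step 4: Compare |C| = 88323150 to 107079221: satisfied.
The claimed |C| lies below the Hamming bound.


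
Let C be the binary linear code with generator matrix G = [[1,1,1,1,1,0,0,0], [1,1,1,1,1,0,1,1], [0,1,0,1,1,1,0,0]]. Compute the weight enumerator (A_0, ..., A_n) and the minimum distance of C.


Weight distribution: A_0 = 1, A_2 = 1, A_3 = 1, A_4 = 1, A_5 = 2, A_6 = 1, A_7 = 1. Minimum distance d = 2.

Enumerate all 2^3 = 8 messages m ∈ F_2^3.
For each, compute codeword c = mG in F_2^8, then tally its weight.
  m = 000 → c = 00000000, weight = 0.
  m = 100 → c = 11111000, weight = 5.
  m = 010 → c = 11111011, weight = 7.
  m = 110 → c = 00000011, weight = 2.
  m = 001 → c = 01011100, weight = 4.
  m = 101 → c = 10100100, weight = 3.
  m = 011 → c = 10100111, weight = 5.
  m = 111 → c = 01011111, weight = 6.
Tally weights:
  weight 0: 1 codewords.
  weight 2: 1 codewords.
  weight 3: 1 codewords.
  weight 4: 1 codewords.
  weight 5: 2 codewords.
  weight 6: 1 codewords.
  weight 7: 1 codewords.
Minimum distance d = smallest w > 0 with A_w > 0 = 2.
Sanity: Σ A_w = 8 = 2^3 = 8 ✓.


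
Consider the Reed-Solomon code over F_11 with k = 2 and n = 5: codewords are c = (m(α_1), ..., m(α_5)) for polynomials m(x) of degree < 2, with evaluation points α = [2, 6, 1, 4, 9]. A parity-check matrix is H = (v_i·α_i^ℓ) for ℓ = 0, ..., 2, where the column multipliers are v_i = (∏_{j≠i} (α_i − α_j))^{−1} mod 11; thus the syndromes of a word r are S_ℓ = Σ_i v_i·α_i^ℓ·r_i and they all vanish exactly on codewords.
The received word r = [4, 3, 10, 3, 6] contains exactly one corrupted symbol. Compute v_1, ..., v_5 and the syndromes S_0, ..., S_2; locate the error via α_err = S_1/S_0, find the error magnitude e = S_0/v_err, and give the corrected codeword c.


S = (1, 6, 3), error at position 2, error magnitude e = 1, c = [4, 2, 10, 3, 6].

Step 1: column multipliers v_i = (∏_{j≠i}(α_i − α_j))^{−1} mod 11.
  i = 1 (α = 2): (2−6)(2−1)(2−4)(2−9) = (−4)·1·(−2)·(−7) = −56 ≡ 10, so v_1 = 10^{−1} = 10 (mod 11).
  i = 2 (α = 6): (6−2)(6−1)(6−4)(6−9) = 4·5·2·(−3) = −120 ≡ 1, so v_2 = 1^{−1} = 1 (mod 11).
  i = 3 (α = 1): (1−2)(1−6)(1−4)(1−9) = (−1)·(−5)·(−3)·(−8) = 120 ≡ 10, so v_3 = 10^{−1} = 10 (mod 11).
  i = 4 (α = 4): (4−2)(4−6)(4−1)(4−9) = 2·(−2)·3·(−5) = 60 ≡ 5, so v_4 = 5^{−1} = 9 (mod 11).
  i = 5 (α = 9): (9−2)(9−6)(9−1)(9−4) = 7·3·8·5 = 840 ≡ 4, so v_5 = 4^{−1} = 3 (mod 11).
  v = [10, 1, 10, 9, 3].
Step 2: syndromes of r = [4, 3, 10, 3, 6] (all sums mod 11).
  S_0 = Σ v_i r_i = 10·4 + 1·3 + 10·10 + 9·3 + 3·6 = 188 ≡ 1.
  S_1 = Σ v_i α_i r_i = 10·2·4 + 1·6·3 + 10·1·10 + 9·4·3 + 3·9·6 = 468 ≡ 6.
  α_i^2 mod 11 = [4, 3, 1, 5, 4].
  S_2 = Σ v_i α_i^2 r_i = 10·4·4 + 1·3·3 + 10·1·10 + 9·5·3 + 3·4·6 = 476 ≡ 3.
  S = (1, 6, 3) ≠ 0, so r is not a codeword (an error is present).
Step 3: locate the error. For a single error e at position i, S_ℓ = v_i·e·α_i^ℓ, so α_err = S_1/S_0.
  S_0^{−1} = 1^{−1} = 1 (mod 11), so α_err = 6·1 = 6 ≡ 6 = α_2. Error position i = 2.
  Consistency check: S_2/S_1 = 3·2 = 6 ≡ 6 = α_err ✓ (single-error assumption holds).
Step 4: error magnitude e = S_0/v_2 = S_0·∏_{j≠2}(α_2 − α_j) = 1·1 = 1 ≡ 1 (mod 11).
Step 5: correct position 2: c_2 = r_2 − e = 3 − 1 ≡ 2 (mod 11). Hence c = [4, 2, 10, 3, 6].
  Check: interpolating c through the α_i gives m(x) = 5 + 5·x (degree < 2) with m(α_i) = c_i for every i, so c is indeed a codeword.


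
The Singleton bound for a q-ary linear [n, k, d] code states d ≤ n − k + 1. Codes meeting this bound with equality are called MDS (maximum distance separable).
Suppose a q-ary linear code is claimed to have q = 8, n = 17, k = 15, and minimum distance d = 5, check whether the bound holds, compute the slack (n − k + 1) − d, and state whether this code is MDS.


Singleton RHS = n − k + 1 = 3, slack = -2, bound violated (no such code; not MDS).

Singleton bound: d ≤ n − k + 1.
Here n = 17, k = 15, so n − k + 1 = 3.
Given d = 5, check d ≤ 3: NO.
Slack = (n − k + 1) − d = -2.
The slack is negative: d = 5 exceeds n − k + 1 = 3 by 2, so the Singleton bound is violated and no linear [17, 15, 5]_8 code can exist. In particular it is not MDS (MDS requires d = n − k + 1 exactly).
Description: the claimed parameters are [17, 15, 5]_8; such a code would be impossible (violates the Singleton bound).


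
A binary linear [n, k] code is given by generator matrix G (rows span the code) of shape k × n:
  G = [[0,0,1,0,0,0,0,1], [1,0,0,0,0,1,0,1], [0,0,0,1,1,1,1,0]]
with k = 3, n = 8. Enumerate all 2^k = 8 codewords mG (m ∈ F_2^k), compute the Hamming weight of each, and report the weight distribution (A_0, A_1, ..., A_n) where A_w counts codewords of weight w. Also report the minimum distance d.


Weight distribution: A_0 = 1, A_2 = 1, A_3 = 2, A_4 = 1, A_5 = 2, A_6 = 1. Minimum distance d = 2.

Enumerate all 2^3 = 8 messages m ∈ F_2^3.
For each, compute codeword c = mG in F_2^8, then tally its weight.
  m = 000 → c = 00000000, weight = 0.
  m = 100 → c = 00100001, weight = 2.
  m = 010 → c = 10000101, weight = 3.
  m = 110 → c = 10100100, weight = 3.
  m = 001 → c = 00011110, weight = 4.
  m = 101 → c = 00111111, weight = 6.
  m = 011 → c = 10011011, weight = 5.
  m = 111 → c = 10111010, weight = 5.
Tally weights:
  weight 0: 1 codewords.
  weight 2: 1 codewords.
  weight 3: 2 codewords.
  weight 4: 1 codewords.
  weight 5: 2 codewords.
  weight 6: 1 codewords.
Minimum distance d = smallest w > 0 with A_w > 0 = 2.
Sanity: Σ A_w = 8 = 2^3 = 8 ✓.


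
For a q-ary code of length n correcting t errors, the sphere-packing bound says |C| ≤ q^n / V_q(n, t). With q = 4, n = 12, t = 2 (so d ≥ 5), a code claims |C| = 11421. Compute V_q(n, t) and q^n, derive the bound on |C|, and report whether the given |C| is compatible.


V_q(n, t) = 631, q^n = 16777216, Hamming bound = 26588, |C| = 11421 ≤ bound (satisfied).

Step 1: Compute V_q(n, t) = Σ_{j=0}^2 C(n, j) (q−1)^j.
  j = 0: C(12,0)·(3)^0 = 1·1 = 1.
  j = 1: C(12,1)·(3)^1 = 12·3 = 36.
  j = 2: C(12,2)·(3)^2 = 66·9 = 594.
  V_q(n, t) = 1 + 36 + 594 = 631.
Step 2: q^n = 4^12 = 16777216.
Step 3: Hamming bound ⌊q^n / V_q(n,t)⌋ = ⌊16777216/631⌋ = 26588.
Step 4: Compare |C| = 11421 to 26588: satisfied.
The claimed |C| lies below the Hamming bound.


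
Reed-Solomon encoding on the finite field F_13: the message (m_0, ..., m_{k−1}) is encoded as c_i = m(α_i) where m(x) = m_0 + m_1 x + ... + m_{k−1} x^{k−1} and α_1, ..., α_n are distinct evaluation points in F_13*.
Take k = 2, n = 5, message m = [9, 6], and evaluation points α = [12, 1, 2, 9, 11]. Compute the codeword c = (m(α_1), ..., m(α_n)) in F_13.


c = [3, 2, 8, 11, 10]

Message polynomial: m(x) = 9 + 6·x (mod 13).
For each evaluation point α_i, compute m(α_i) mod 13:
  α_1 = 12: Horner steps 6 → 3, so m(12) = 3.
  α_2 = 1: Horner steps 6 → 2, so m(1) = 2.
  α_3 = 2: Horner steps 6 → 8, so m(2) = 8.
  α_4 = 9: Horner steps 6 → 11, so m(9) = 11.
  α_5 = 11: Horner steps 6 → 10, so m(11) = 10.
Codeword c = [3, 2, 8, 11, 10] ∈ F_13^5.


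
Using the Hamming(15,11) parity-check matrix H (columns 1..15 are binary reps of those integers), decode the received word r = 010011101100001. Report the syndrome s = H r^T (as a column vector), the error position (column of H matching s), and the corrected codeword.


s = (1, 0, 1, 0)^T, error position = 10, corrected codeword c = 010011101000001

Compute s = H r^T mod 2 one row at a time:
  s_1 = 0 + 1 + 1 + 0 + 0 + 0 + 0 + 1 = 3 ≡ 1 (mod 2).
  s_2 = 0 + 1 + 1 + 1 + 0 + 0 + 0 + 1 = 4 ≡ 0 (mod 2).
  s_3 = 1 + 0 + 1 + 1 + 1 + 0 + 0 + 1 = 5 ≡ 1 (mod 2).
  s_4 = 0 + 0 + 1 + 1 + 1 + 0 + 0 + 1 = 4 ≡ 0 (mod 2).
s = (1, 0, 1, 0)^T — this equals column 10 of H (binary 1010), so error is at position 10.
Correct: flip bit 10 of r = 010011101100001 to get c = 010011101000001.


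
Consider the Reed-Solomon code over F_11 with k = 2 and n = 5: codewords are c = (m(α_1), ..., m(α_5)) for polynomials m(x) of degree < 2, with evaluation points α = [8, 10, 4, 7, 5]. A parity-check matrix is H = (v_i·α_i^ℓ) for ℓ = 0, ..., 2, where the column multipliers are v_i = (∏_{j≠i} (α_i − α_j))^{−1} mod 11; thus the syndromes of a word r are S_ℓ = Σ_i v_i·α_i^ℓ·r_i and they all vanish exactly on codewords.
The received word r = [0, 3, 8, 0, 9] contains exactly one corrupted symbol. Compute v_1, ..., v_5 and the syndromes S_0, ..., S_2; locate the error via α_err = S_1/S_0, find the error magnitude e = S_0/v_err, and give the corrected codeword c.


S = (6, 4, 10), error at position 1, error magnitude e = 10, c = [1, 3, 8, 0, 9].

Step 1: column multipliers v_i = (∏_{j≠i}(α_i − α_j))^{−1} mod 11.
  i = 1 (α = 8): (8−10)(8−4)(8−7)(8−5) = (−2)·4·1·3 = −24 ≡ 9, so v_1 = 9^{−1} = 5 (mod 11).
  i = 2 (α = 10): (10−8)(10−4)(10−7)(10−5) = 2·6·3·5 = 180 ≡ 4, so v_2 = 4^{−1} = 3 (mod 11).
  i = 3 (α = 4): (4−8)(4−10)(4−7)(4−5) = (−4)·(−6)·(−3)·(−1) = 72 ≡ 6, so v_3 = 6^{−1} = 2 (mod 11).
  i = 4 (α = 7): (7−8)(7−10)(7−4)(7−5) = (−1)·(−3)·3·2 = 18 ≡ 7, so v_4 = 7^{−1} = 8 (mod 11).
  i = 5 (α = 5): (5−8)(5−10)(5−4)(5−7) = (−3)·(−5)·1·(−2) = −30 ≡ 3, so v_5 = 3^{−1} = 4 (mod 11).
  v = [5, 3, 2, 8, 4].
Step 2: syndromes of r = [0, 3, 8, 0, 9] (all sums mod 11).
  S_0 = Σ v_i r_i = 5·0 + 3·3 + 2·8 + 8·0 + 4·9 = 61 ≡ 6.
  S_1 = Σ v_i α_i r_i = 5·8·0 + 3·10·3 + 2·4·8 + 8·7·0 + 4·5·9 = 334 ≡ 4.
  α_i^2 mod 11 = [9, 1, 5, 5, 3].
  S_2 = Σ v_i α_i^2 r_i = 5·9·0 + 3·1·3 + 2·5·8 + 8·5·0 + 4·3·9 = 197 ≡ 10.
  S = (6, 4, 10) ≠ 0, so r is not a codeword (an error is present).
Step 3: locate the error. For a single error e at position i, S_ℓ = v_i·e·α_i^ℓ, so α_err = S_1/S_0.
  S_0^{−1} = 6^{−1} = 2 (mod 11), so α_err = 4·2 = 8 ≡ 8 = α_1. Error position i = 1.
  Consistency check: S_2/S_1 = 10·3 = 30 ≡ 8 = α_err ✓ (single-error assumption holds).
Step 4: error magnitude e = S_0/v_1 = S_0·∏_{j≠1}(α_1 − α_j) = 6·9 = 54 ≡ 10 (mod 11).
Step 5: correct position 1: c_1 = r_1 − e = 0 − 10 ≡ 1 (mod 11). Hence c = [1, 3, 8, 0, 9].
  Check: interpolating c through the α_i gives m(x) = 4 + 1·x (degree < 2) with m(α_i) = c_i for every i, so c is indeed a codeword.


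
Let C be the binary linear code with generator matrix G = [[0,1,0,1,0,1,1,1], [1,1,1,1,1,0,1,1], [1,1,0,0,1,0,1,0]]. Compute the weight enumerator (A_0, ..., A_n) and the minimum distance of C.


Weight distribution: A_0 = 1, A_3 = 1, A_4 = 3, A_5 = 2, A_7 = 1. Minimum distance d = 3.

Enumerate all 2^3 = 8 messages m ∈ F_2^3.
For each, compute codeword c = mG in F_2^8, then tally its weight.
  m = 000 → c = 00000000, weight = 0.
  m = 100 → c = 01010111, weight = 5.
  m = 010 → c = 11111011, weight = 7.
  m = 110 → c = 10101100, weight = 4.
  m = 001 → c = 11001010, weight = 4.
  m = 101 → c = 10011101, weight = 5.
  m = 011 → c = 00110001, weight = 3.
  m = 111 → c = 01100110, weight = 4.
Tally weights:
  weight 0: 1 codewords.
  weight 3: 1 codewords.
  weight 4: 3 codewords.
  weight 5: 2 codewords.
  weight 7: 1 codewords.
Minimum distance d = smallest w > 0 with A_w > 0 = 3.
Sanity: Σ A_w = 8 = 2^3 = 8 ✓.


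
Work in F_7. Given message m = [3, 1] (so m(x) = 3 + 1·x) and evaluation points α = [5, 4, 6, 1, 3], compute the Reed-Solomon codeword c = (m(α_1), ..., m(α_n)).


c = [1, 0, 2, 4, 6]

Message polynomial: m(x) = 3 + 1·x (mod 7).
For each evaluation point α_i, compute m(α_i) mod 7:
  α_1 = 5: Horner steps 1 → 1, so m(5) = 1.
  α_2 = 4: Horner steps 1 → 0, so m(4) = 0.
  α_3 = 6: Horner steps 1 → 2, so m(6) = 2.
  α_4 = 1: Horner steps 1 → 4, so m(1) = 4.
  α_5 = 3: Horner steps 1 → 6, so m(3) = 6.
Codeword c = [1, 0, 2, 4, 6] ∈ F_7^5.


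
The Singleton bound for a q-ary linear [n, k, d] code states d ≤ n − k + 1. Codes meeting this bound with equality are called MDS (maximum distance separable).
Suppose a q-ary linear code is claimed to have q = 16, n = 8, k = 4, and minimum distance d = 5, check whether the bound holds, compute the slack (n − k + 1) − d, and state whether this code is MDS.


Singleton RHS = n − k + 1 = 5, slack = 0, bound satisfied, MDS.

Singleton bound: d ≤ n − k + 1.
Here n = 8, k = 4, so n − k + 1 = 5.
Given d = 5, check d ≤ 5: YES.
Slack = (n − k + 1) − d = 0.
The code is MDS (slack = 0).
Description: the claimed parameters are [8, 4, 5]_16; such a code would be MDS (meets Singleton bound).


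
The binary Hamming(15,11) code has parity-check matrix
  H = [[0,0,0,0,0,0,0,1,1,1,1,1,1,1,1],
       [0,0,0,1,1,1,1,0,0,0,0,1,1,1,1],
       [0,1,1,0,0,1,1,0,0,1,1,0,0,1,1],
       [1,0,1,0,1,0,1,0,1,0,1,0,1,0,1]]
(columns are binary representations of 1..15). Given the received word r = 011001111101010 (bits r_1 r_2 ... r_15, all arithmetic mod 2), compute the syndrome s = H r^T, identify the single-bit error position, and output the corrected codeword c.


s = (1, 0, 0, 1)^T, error position = 9, corrected codeword c = 011001110101010

Compute s = H r^T mod 2 one row at a time:
  s_1 = 1 + 1 + 1 + 0 + 1 + 0 + 1 + 0 = 5 ≡ 1 (mod 2).
  s_2 = 0 + 0 + 1 + 1 + 1 + 0 + 1 + 0 = 4 ≡ 0 (mod 2).
  s_3 = 1 + 1 + 1 + 1 + 1 + 0 + 1 + 0 = 6 ≡ 0 (mod 2).
  s_4 = 0 + 1 + 0 + 1 + 1 + 0 + 0 + 0 = 3 ≡ 1 (mod 2).
s = (1, 0, 0, 1)^T — this equals column 9 of H (binary 1001), so error is at position 9.
Correct: flip bit 9 of r = 011001111101010 to get c = 011001110101010.


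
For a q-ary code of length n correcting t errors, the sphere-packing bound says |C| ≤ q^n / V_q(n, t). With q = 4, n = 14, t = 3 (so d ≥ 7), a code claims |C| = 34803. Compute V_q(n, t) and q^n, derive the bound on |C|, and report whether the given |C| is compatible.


V_q(n, t) = 10690, q^n = 268435456, Hamming bound = 25110, |C| = 34803 > bound (violated).

Step 1: Compute V_q(n, t) = Σ_{j=0}^3 C(n, j) (q−1)^j.
  j = 0: C(14,0)·(3)^0 = 1·1 = 1.
  j = 1: C(14,1)·(3)^1 = 14·3 = 42.
  j = 2: C(14,2)·(3)^2 = 91·9 = 819.
  j = 3: C(14,3)·(3)^3 = 364·27 = 9828.
  V_q(n, t) = 1 + 42 + 819 + 9828 = 10690.
Step 2: q^n = 4^14 = 268435456.
Step 3: Hamming bound ⌊q^n / V_q(n,t)⌋ = ⌊268435456/10690⌋ = 25110.
Step 4: Compare |C| = 34803 to 25110: violated.
The claimed |C| lies above the Hamming bound, so no 4-ary code of length 14 with d ≥ 7 can have 34803 codewords.


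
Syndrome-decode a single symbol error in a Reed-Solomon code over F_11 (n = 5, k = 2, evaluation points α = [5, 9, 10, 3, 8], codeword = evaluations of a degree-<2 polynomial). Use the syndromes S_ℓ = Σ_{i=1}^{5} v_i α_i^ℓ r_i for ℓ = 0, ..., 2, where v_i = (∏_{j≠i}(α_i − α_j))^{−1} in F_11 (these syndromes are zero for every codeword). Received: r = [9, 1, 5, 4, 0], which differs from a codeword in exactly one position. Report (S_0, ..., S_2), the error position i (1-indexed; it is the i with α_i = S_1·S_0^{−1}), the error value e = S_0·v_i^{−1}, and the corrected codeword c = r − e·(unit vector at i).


S = (9, 4, 3), error at position 2, error magnitude e = 4, c = [9, 8, 5, 4, 0].

Step 1: column multipliers v_i = (∏_{j≠i}(α_i − α_j))^{−1} mod 11.
  i = 1 (α = 5): (5−9)(5−10)(5−3)(5−8) = (−4)·(−5)·2·(−3) = −120 ≡ 1, so v_1 = 1^{−1} = 1 (mod 11).
  i = 2 (α = 9): (9−5)(9−10)(9−3)(9−8) = 4·(−1)·6·1 = −24 ≡ 9, so v_2 = 9^{−1} = 5 (mod 11).
  i = 3 (α = 10): (10−5)(10−9)(10−3)(10−8) = 5·1·7·2 = 70 ≡ 4, so v_3 = 4^{−1} = 3 (mod 11).
  i = 4 (α = 3): (3−5)(3−9)(3−10)(3−8) = (−2)·(−6)·(−7)·(−5) = 420 ≡ 2, so v_4 = 2^{−1} = 6 (mod 11).
  i = 5 (α = 8): (8−5)(8−9)(8−10)(8−3) = 3·(−1)·(−2)·5 = 30 ≡ 8, so v_5 = 8^{−1} = 7 (mod 11).
  v = [1, 5, 3, 6, 7].
Step 2: syndromes of r = [9, 1, 5, 4, 0] (all sums mod 11).
  S_0 = Σ v_i r_i = 1·9 + 5·1 + 3·5 + 6·4 + 7·0 = 53 ≡ 9.
  S_1 = Σ v_i α_i r_i = 1·5·9 + 5·9·1 + 3·10·5 + 6·3·4 + 7·8·0 = 312 ≡ 4.
  α_i^2 mod 11 = [3, 4, 1, 9, 9].
  S_2 = Σ v_i α_i^2 r_i = 1·3·9 + 5·4·1 + 3·1·5 + 6·9·4 + 7·9·0 = 278 ≡ 3.
  S = (9, 4, 3) ≠ 0, so r is not a codeword (an error is present).
Step 3: locate the error. For a single error e at position i, S_ℓ = v_i·e·α_i^ℓ, so α_err = S_1/S_0.
  S_0^{−1} = 9^{−1} = 5 (mod 11), so α_err = 4·5 = 20 ≡ 9 = α_2. Error position i = 2.
  Consistency check: S_2/S_1 = 3·3 = 9 ≡ 9 = α_err ✓ (single-error assumption holds).
Step 4: error magnitude e = S_0/v_2 = S_0·∏_{j≠2}(α_2 − α_j) = 9·9 = 81 ≡ 4 (mod 11).
Step 5: correct position 2: c_2 = r_2 − e = 1 − 4 ≡ 8 (mod 11). Hence c = [9, 8, 5, 4, 0].
  Check: interpolating c through the α_i gives m(x) = 2 + 8·x (degree < 2) with m(α_i) = c_i for every i, so c is indeed a codeword.


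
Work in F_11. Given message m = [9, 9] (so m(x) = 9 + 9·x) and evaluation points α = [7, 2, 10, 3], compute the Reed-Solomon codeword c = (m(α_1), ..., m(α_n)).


c = [6, 5, 0, 3]

Message polynomial: m(x) = 9 + 9·x (mod 11).
For each evaluation point α_i, compute m(α_i) mod 11:
  α_1 = 7: Horner steps 9 → 6, so m(7) = 6.
  α_2 = 2: Horner steps 9 → 5, so m(2) = 5.
  α_3 = 10: Horner steps 9 → 0, so m(10) = 0.
  α_4 = 3: Horner steps 9 → 3, so m(3) = 3.
Codeword c = [6, 5, 0, 3] ∈ F_11^4.


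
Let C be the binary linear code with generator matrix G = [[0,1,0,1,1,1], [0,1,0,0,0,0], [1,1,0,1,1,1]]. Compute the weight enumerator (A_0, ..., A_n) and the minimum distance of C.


Weight distribution: A_0 = 1, A_1 = 2, A_2 = 1, A_3 = 1, A_4 = 2, A_5 = 1. Minimum distance d = 1.

Enumerate all 2^3 = 8 messages m ∈ F_2^3.
For each, compute codeword c = mG in F_2^6, then tally its weight.
  m = 000 → c = 000000, weight = 0.
  m = 100 → c = 010111, weight = 4.
  m = 010 → c = 010000, weight = 1.
  m = 110 → c = 000111, weight = 3.
  m = 001 → c = 110111, weight = 5.
  m = 101 → c = 100000, weight = 1.
  m = 011 → c = 100111, weight = 4.
  m = 111 → c = 110000, weight = 2.
Tally weights:
  weight 0: 1 codewords.
  weight 1: 2 codewords.
  weight 2: 1 codewords.
  weight 3: 1 codewords.
  weight 4: 2 codewords.
  weight 5: 1 codewords.
Minimum distance d = smallest w > 0 with A_w > 0 = 1.
Sanity: Σ A_w = 8 = 2^3 = 8 ✓.


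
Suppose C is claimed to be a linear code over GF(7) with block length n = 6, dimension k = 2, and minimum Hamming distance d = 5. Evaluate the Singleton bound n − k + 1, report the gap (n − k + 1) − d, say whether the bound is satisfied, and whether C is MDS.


Singleton RHS = n − k + 1 = 5, slack = 0, bound satisfied, MDS.

Singleton bound: d ≤ n − k + 1.
Here n = 6, k = 2, so n − k + 1 = 5.
Given d = 5, check d ≤ 5: YES.
Slack = (n − k + 1) − d = 0.
The code is MDS (slack = 0).
Description: the claimed parameters are [6, 2, 5]_7; such a code would be MDS (meets Singleton bound).


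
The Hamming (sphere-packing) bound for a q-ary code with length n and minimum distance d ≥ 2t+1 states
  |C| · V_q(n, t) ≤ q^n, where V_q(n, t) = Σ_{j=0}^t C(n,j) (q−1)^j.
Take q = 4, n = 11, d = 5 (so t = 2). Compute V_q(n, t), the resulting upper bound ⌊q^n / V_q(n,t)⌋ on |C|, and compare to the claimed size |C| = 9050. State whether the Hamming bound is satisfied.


V_q(n, t) = 529, q^n = 4194304, Hamming bound = 7928, |C| = 9050 > bound (violated).

Step 1: Compute V_q(n, t) = Σ_{j=0}^2 C(n, j) (q−1)^j.
  j = 0: C(11,0)·(3)^0 = 1·1 = 1.
  j = 1: C(11,1)·(3)^1 = 11·3 = 33.
  j = 2: C(11,2)·(3)^2 = 55·9 = 495.
  V_q(n, t) = 1 + 33 + 495 = 529.
Step 2: q^n = 4^11 = 4194304.
Step 3: Hamming bound ⌊q^n / V_q(n,t)⌋ = ⌊4194304/529⌋ = 7928.
Step 4: Compare |C| = 9050 to 7928: violated.
The claimed |C| lies above the Hamming bound, so no 4-ary code of length 11 with d ≥ 5 can have 9050 codewords.


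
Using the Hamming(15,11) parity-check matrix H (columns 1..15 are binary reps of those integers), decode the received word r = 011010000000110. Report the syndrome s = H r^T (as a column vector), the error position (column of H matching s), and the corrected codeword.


s = (0, 1, 1, 1)^T, error position = 7, corrected codeword c = 011010100000110

Compute s = H r^T mod 2 one row at a time:
  s_1 = 0 + 0 + 0 + 0 + 0 + 1 + 1 + 0 = 2 ≡ 0 (mod 2).
  s_2 = 0 + 1 + 0 + 0 + 0 + 1 + 1 + 0 = 3 ≡ 1 (mod 2).
  s_3 = 1 + 1 + 0 + 0 + 0 + 0 + 1 + 0 = 3 ≡ 1 (mod 2).
  s_4 = 0 + 1 + 1 + 0 + 0 + 0 + 1 + 0 = 3 ≡ 1 (mod 2).
s = (0, 1, 1, 1)^T — this equals column 7 of H (binary 0111), so error is at position 7.
Correct: flip bit 7 of r = 011010000000110 to get c = 011010100000110.


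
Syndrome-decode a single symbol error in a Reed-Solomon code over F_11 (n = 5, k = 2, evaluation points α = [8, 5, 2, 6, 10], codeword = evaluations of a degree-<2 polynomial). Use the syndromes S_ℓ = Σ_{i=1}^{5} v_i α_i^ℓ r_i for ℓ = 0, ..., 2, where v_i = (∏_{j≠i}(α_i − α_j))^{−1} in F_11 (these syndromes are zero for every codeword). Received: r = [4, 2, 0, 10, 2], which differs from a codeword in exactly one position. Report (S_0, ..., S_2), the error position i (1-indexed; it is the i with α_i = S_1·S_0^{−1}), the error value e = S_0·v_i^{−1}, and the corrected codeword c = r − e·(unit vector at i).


S = (4, 7, 4), error at position 5, error magnitude e = 4, c = [4, 2, 0, 10, 9].

Step 1: column multipliers v_i = (∏_{j≠i}(α_i − α_j))^{−1} mod 11.
  i = 1 (α = 8): (8−5)(8−2)(8−6)(8−10) = 3·6·2·(−2) = −72 ≡ 5, so v_1 = 5^{−1} = 9 (mod 11).
  i = 2 (α = 5): (5−8)(5−2)(5−6)(5−10) = (−3)·3·(−1)·(−5) = −45 ≡ 10, so v_2 = 10^{−1} = 10 (mod 11).
  i = 3 (α = 2): (2−8)(2−5)(2−6)(2−10) = (−6)·(−3)·(−4)·(−8) = 576 ≡ 4, so v_3 = 4^{−1} = 3 (mod 11).
  i = 4 (α = 6): (6−8)(6−5)(6−2)(6−10) = (−2)·1·4·(−4) = 32 ≡ 10, so v_4 = 10^{−1} = 10 (mod 11).
  i = 5 (α = 10): (10−8)(10−5)(10−2)(10−6) = 2·5·8·4 = 320 ≡ 1, so v_5 = 1^{−1} = 1 (mod 11).
  v = [9, 10, 3, 10, 1].
Step 2: syndromes of r = [4, 2, 0, 10, 2] (all sums mod 11).
  S_0 = Σ v_i r_i = 9·4 + 10·2 + 3·0 + 10·10 + 1·2 = 158 ≡ 4.
  S_1 = Σ v_i α_i r_i = 9·8·4 + 10·5·2 + 3·2·0 + 10·6·10 + 1·10·2 = 1008 ≡ 7.
  α_i^2 mod 11 = [9, 3, 4, 3, 1].
  S_2 = Σ v_i α_i^2 r_i = 9·9·4 + 10·3·2 + 3·4·0 + 10·3·10 + 1·1·2 = 686 ≡ 4.
  S = (4, 7, 4) ≠ 0, so r is not a codeword (an error is present).
Step 3: locate the error. For a single error e at position i, S_ℓ = v_i·e·α_i^ℓ, so α_err = S_1/S_0.
  S_0^{−1} = 4^{−1} = 3 (mod 11), so α_err = 7·3 = 21 ≡ 10 = α_5. Error position i = 5.
  Consistency check: S_2/S_1 = 4·8 = 32 ≡ 10 = α_err ✓ (single-error assumption holds).
Step 4: error magnitude e = S_0/v_5 = S_0·∏_{j≠5}(α_5 − α_j) = 4·1 = 4 ≡ 4 (mod 11).
Step 5: correct position 5: c_5 = r_5 − e = 2 − 4 ≡ 9 (mod 11). Hence c = [4, 2, 0, 10, 9].
  Check: interpolating c through the α_i gives m(x) = 6 + 8·x (degree < 2) with m(α_i) = c_i for every i, so c is indeed a codeword.


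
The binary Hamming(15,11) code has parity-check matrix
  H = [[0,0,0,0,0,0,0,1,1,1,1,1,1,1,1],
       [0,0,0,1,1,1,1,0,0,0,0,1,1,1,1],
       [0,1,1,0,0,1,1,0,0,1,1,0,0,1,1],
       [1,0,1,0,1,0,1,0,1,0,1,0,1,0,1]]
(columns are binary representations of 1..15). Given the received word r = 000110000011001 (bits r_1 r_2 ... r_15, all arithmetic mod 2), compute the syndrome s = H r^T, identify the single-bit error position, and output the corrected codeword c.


s = (1, 0, 0, 1)^T, error position = 9, corrected codeword c = 000110001011001

Compute s = H r^T mod 2 one row at a time:
  s_1 = 0 + 0 + 0 + 1 + 1 + 0 + 0 + 1 = 3 ≡ 1 (mod 2).
  s_2 = 1 + 1 + 0 + 0 + 1 + 0 + 0 + 1 = 4 ≡ 0 (mod 2).
  s_3 = 0 + 0 + 0 + 0 + 0 + 1 + 0 + 1 = 2 ≡ 0 (mod 2).
  s_4 = 0 + 0 + 1 + 0 + 0 + 1 + 0 + 1 = 3 ≡ 1 (mod 2).
s = (1, 0, 0, 1)^T — this equals column 9 of H (binary 1001), so error is at position 9.
Correct: flip bit 9 of r = 000110000011001 to get c = 000110001011001.


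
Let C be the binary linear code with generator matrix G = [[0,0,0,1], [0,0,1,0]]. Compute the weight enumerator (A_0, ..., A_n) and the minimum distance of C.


Weight distribution: A_0 = 1, A_1 = 2, A_2 = 1. Minimum distance d = 1.

Enumerate all 2^2 = 4 messages m ∈ F_2^2.
For each, compute codeword c = mG in F_2^4, then tally its weight.
  m = 00 → c = 0000, weight = 0.
  m = 10 → c = 0001, weight = 1.
  m = 01 → c = 0010, weight = 1.
  m = 11 → c = 0011, weight = 2.
Tally weights:
  weight 0: 1 codewords.
  weight 1: 2 codewords.
  weight 2: 1 codewords.
Minimum distance d = smallest w > 0 with A_w > 0 = 1.
Sanity: Σ A_w = 4 = 2^2 = 4 ✓.


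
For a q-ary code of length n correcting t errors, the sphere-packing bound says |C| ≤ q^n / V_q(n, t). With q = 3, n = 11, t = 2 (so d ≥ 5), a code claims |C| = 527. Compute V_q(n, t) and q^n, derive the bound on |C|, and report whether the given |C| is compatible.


V_q(n, t) = 243, q^n = 177147, Hamming bound = 729, |C| = 527 ≤ bound (satisfied).

Step 1: Compute V_q(n, t) = Σ_{j=0}^2 C(n, j) (q−1)^j.
  j = 0: C(11,0)·(2)^0 = 1·1 = 1.
  j = 1: C(11,1)·(2)^1 = 11·2 = 22.
  j = 2: C(11,2)·(2)^2 = 55·4 = 220.
  V_q(n, t) = 1 + 22 + 220 = 243.
Step 2: q^n = 3^11 = 177147.
Step 3: Hamming bound ⌊q^n / V_q(n,t)⌋ = ⌊177147/243⌋ = 729.
Step 4: Compare |C| = 527 to 729: satisfied.
The claimed |C| lies below the Hamming bound.


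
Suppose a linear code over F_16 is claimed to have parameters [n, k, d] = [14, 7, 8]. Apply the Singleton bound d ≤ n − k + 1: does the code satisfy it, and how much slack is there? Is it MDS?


Singleton RHS = n − k + 1 = 8, slack = 0, bound satisfied, MDS.

Singleton bound: d ≤ n − k + 1.
Here n = 14, k = 7, so n − k + 1 = 8.
Given d = 8, check d ≤ 8: YES.
Slack = (n − k + 1) − d = 0.
The code is MDS (slack = 0).
Description: the claimed parameters are [14, 7, 8]_16; such a code would be MDS (meets Singleton bound).


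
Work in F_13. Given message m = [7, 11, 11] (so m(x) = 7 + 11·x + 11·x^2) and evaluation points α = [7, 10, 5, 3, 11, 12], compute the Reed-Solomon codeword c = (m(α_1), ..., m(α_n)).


c = [12, 8, 12, 9, 3, 7]

Message polynomial: m(x) = 7 + 11·x + 11·x^2 (mod 13).
For each evaluation point α_i, compute m(α_i) mod 13:
  α_1 = 7: Horner steps 11 → 10 → 12, so m(7) = 12.
  α_2 = 10: Horner steps 11 → 4 → 8, so m(10) = 8.
  α_3 = 5: Horner steps 11 → 1 → 12, so m(5) = 12.
  α_4 = 3: Horner steps 11 → 5 → 9, so m(3) = 9.
  α_5 = 11: Horner steps 11 → 2 → 3, so m(11) = 3.
  α_6 = 12: Horner steps 11 → 0 → 7, so m(12) = 7.
Codeword c = [12, 8, 12, 9, 3, 7] ∈ F_13^6.


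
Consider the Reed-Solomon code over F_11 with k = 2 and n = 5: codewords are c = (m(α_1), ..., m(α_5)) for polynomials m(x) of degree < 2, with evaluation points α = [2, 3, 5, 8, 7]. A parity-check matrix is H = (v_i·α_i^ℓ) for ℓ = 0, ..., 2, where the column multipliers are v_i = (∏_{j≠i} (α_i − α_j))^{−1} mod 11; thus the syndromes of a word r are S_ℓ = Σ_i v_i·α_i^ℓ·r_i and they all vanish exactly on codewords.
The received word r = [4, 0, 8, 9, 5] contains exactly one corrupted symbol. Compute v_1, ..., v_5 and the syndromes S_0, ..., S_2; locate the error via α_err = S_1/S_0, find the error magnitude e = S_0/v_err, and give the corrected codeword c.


S = (4, 8, 5), error at position 1, error magnitude e = 8, c = [7, 0, 8, 9, 5].

Step 1: column multipliers v_i = (∏_{j≠i}(α_i − α_j))^{−1} mod 11.
  i = 1 (α = 2): (2−3)(2−5)(2−8)(2−7) = (−1)·(−3)·(−6)·(−5) = 90 ≡ 2, so v_1 = 2^{−1} = 6 (mod 11).
  i = 2 (α = 3): (3−2)(3−5)(3−8)(3−7) = 1·(−2)·(−5)·(−4) = −40 ≡ 4, so v_2 = 4^{−1} = 3 (mod 11).
  i = 3 (α = 5): (5−2)(5−3)(5−8)(5−7) = 3·2·(−3)·(−2) = 36 ≡ 3, so v_3 = 3^{−1} = 4 (mod 11).
  i = 4 (α = 8): (8−2)(8−3)(8−5)(8−7) = 6·5·3·1 = 90 ≡ 2, so v_4 = 2^{−1} = 6 (mod 11).
  i = 5 (α = 7): (7−2)(7−3)(7−5)(7−8) = 5·4·2·(−1) = −40 ≡ 4, so v_5 = 4^{−1} = 3 (mod 11).
  v = [6, 3, 4, 6, 3].
Step 2: syndromes of r = [4, 0, 8, 9, 5] (all sums mod 11).
  S_0 = Σ v_i r_i = 6·4 + 3·0 + 4·8 + 6·9 + 3·5 = 125 ≡ 4.
  S_1 = Σ v_i α_i r_i = 6·2·4 + 3·3·0 + 4·5·8 + 6·8·9 + 3·7·5 = 745 ≡ 8.
  α_i^2 mod 11 = [4, 9, 3, 9, 5].
  S_2 = Σ v_i α_i^2 r_i = 6·4·4 + 3·9·0 + 4·3·8 + 6·9·9 + 3·5·5 = 753 ≡ 5.
  S = (4, 8, 5) ≠ 0, so r is not a codeword (an error is present).
Step 3: locate the error. For a single error e at position i, S_ℓ = v_i·e·α_i^ℓ, so α_err = S_1/S_0.
  S_0^{−1} = 4^{−1} = 3 (mod 11), so α_err = 8·3 = 24 ≡ 2 = α_1. Error position i = 1.
  Consistency check: S_2/S_1 = 5·7 = 35 ≡ 2 = α_err ✓ (single-error assumption holds).
Step 4: error magnitude e = S_0/v_1 = S_0·∏_{j≠1}(α_1 − α_j) = 4·2 = 8 ≡ 8 (mod 11).
Step 5: correct position 1: c_1 = r_1 − e = 4 − 8 ≡ 7 (mod 11). Hence c = [7, 0, 8, 9, 5].
  Check: interpolating c through the α_i gives m(x) = 10 + 4·x (degree < 2) with m(α_i) = c_i for every i, so c is indeed a codeword.


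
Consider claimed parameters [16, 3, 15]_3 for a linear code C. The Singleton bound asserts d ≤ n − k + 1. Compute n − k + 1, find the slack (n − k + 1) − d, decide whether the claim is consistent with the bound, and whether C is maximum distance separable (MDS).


Singleton RHS = n − k + 1 = 14, slack = -1, bound violated (no such code; not MDS).

Singleton bound: d ≤ n − k + 1.
Here n = 16, k = 3, so n − k + 1 = 14.
Given d = 15, check d ≤ 14: NO.
Slack = (n − k + 1) − d = -1.
The slack is negative: d = 15 exceeds n − k + 1 = 14 by 1, so the Singleton bound is violated and no linear [16, 3, 15]_3 code can exist. In particular it is not MDS (MDS requires d = n − k + 1 exactly).
Description: the claimed parameters are [16, 3, 15]_3; such a code would be impossible (violates the Singleton bound).


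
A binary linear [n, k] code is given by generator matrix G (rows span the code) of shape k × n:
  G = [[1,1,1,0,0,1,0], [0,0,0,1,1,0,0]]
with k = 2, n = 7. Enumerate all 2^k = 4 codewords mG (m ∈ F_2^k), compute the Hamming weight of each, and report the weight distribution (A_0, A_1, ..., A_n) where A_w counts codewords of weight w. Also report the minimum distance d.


Weight distribution: A_0 = 1, A_2 = 1, A_4 = 1, A_6 = 1. Minimum distance d = 2.

Enumerate all 2^2 = 4 messages m ∈ F_2^2.
For each, compute codeword c = mG in F_2^7, then tally its weight.
  m = 00 → c = 0000000, weight = 0.
  m = 10 → c = 1110010, weight = 4.
  m = 01 → c = 0001100, weight = 2.
  m = 11 → c = 1111110, weight = 6.
Tally weights:
  weight 0: 1 codewords.
  weight 2: 1 codewords.
  weight 4: 1 codewords.
  weight 6: 1 codewords.
Minimum distance d = smallest w > 0 with A_w > 0 = 2.
Sanity: Σ A_w = 4 = 2^2 = 4 ✓.


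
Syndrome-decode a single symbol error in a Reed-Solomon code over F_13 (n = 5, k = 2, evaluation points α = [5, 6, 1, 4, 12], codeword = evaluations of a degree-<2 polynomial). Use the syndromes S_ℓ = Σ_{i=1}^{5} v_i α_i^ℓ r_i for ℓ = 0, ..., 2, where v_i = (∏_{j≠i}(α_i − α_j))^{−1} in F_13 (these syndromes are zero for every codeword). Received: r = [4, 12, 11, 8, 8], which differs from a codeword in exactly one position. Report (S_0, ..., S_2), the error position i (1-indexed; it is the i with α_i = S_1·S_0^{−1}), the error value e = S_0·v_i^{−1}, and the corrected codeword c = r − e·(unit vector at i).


S = (3, 12, 9), error at position 4, error magnitude e = 12, c = [4, 12, 11, 9, 8].

Step 1: column multipliers v_i = (∏_{j≠i}(α_i − α_j))^{−1} mod 13.
  i = 1 (α = 5): (5−6)(5−1)(5−4)(5−12) = (−1)·4·1·(−7) = 28 ≡ 2, so v_1 = 2^{−1} = 7 (mod 13).
  i = 2 (α = 6): (6−5)(6−1)(6−4)(6−12) = 1·5·2·(−6) = −60 ≡ 5, so v_2 = 5^{−1} = 8 (mod 13).
  i = 3 (α = 1): (1−5)(1−6)(1−4)(1−12) = (−4)·(−5)·(−3)·(−11) = 660 ≡ 10, so v_3 = 10^{−1} = 4 (mod 13).
  i = 4 (α = 4): (4−5)(4−6)(4−1)(4−12) = (−1)·(−2)·3·(−8) = −48 ≡ 4, so v_4 = 4^{−1} = 10 (mod 13).
  i = 5 (α = 12): (12−5)(12−6)(12−1)(12−4) = 7·6·11·8 = 3696 ≡ 4, so v_5 = 4^{−1} = 10 (mod 13).
  v = [7, 8, 4, 10, 10].
Step 2: syndromes of r = [4, 12, 11, 8, 8] (all sums mod 13).
  S_0 = Σ v_i r_i = 7·4 + 8·12 + 4·11 + 10·8 + 10·8 = 328 ≡ 3.
  S_1 = Σ v_i α_i r_i = 7·5·4 + 8·6·12 + 4·1·11 + 10·4·8 + 10·12·8 = 2040 ≡ 12.
  α_i^2 mod 13 = [12, 10, 1, 3, 1].
  S_2 = Σ v_i α_i^2 r_i = 7·12·4 + 8·10·12 + 4·1·11 + 10·3·8 + 10·1·8 = 1660 ≡ 9.
  S = (3, 12, 9) ≠ 0, so r is not a codeword (an error is present).
Step 3: locate the error. For a single error e at position i, S_ℓ = v_i·e·α_i^ℓ, so α_err = S_1/S_0.
  S_0^{−1} = 3^{−1} = 9 (mod 13), so α_err = 12·9 = 108 ≡ 4 = α_4. Error position i = 4.
  Consistency check: S_2/S_1 = 9·12 = 108 ≡ 4 = α_err ✓ (single-error assumption holds).
Step 4: error magnitude e = S_0/v_4 = S_0·∏_{j≠4}(α_4 − α_j) = 3·4 = 12 ≡ 12 (mod 13).
Step 5: correct position 4: c_4 = r_4 − e = 8 − 12 ≡ 9 (mod 13). Hence c = [4, 12, 11, 9, 8].
  Check: interpolating c through the α_i gives m(x) = 3 + 8·x (degree < 2) with m(α_i) = c_i for every i, so c is indeed a codeword.
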